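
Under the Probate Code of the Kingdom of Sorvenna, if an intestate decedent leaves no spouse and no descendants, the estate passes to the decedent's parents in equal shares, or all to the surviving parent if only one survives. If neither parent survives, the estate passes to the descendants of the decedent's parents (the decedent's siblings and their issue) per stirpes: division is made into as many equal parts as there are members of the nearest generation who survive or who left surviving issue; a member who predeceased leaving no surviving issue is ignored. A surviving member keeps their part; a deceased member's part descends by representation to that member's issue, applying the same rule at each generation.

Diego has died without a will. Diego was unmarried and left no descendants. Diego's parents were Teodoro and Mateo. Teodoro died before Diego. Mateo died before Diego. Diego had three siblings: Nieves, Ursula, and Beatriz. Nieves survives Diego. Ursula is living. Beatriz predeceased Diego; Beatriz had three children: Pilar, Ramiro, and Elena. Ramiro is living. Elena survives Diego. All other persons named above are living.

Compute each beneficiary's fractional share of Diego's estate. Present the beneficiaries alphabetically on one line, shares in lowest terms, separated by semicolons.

Neither parent survives and there are no descendants, so the estate passes to Diego's siblings and their issue per stirpes.
The estate is divided into 3 equal shares of 1/3 among Nieves, Ursula, Beatriz.
Nieves is living and takes 1/3.
Ursula is living and takes 1/3.
Beatriz predeceased; the 1/3 allotted to Beatriz's branch passes to Beatriz's issue by representation.
The 1/3 is divided into 3 equal shares of 1/9 among Pilar, Ramiro, Elena.
Pilar is living and takes 1/9.
Ramiro is living and takes 1/9.
Elena is living and takes 1/9.

Elena 1/9; Nieves 1/3; Pilar 1/9; Ramiro 1/9; Ursula 1/3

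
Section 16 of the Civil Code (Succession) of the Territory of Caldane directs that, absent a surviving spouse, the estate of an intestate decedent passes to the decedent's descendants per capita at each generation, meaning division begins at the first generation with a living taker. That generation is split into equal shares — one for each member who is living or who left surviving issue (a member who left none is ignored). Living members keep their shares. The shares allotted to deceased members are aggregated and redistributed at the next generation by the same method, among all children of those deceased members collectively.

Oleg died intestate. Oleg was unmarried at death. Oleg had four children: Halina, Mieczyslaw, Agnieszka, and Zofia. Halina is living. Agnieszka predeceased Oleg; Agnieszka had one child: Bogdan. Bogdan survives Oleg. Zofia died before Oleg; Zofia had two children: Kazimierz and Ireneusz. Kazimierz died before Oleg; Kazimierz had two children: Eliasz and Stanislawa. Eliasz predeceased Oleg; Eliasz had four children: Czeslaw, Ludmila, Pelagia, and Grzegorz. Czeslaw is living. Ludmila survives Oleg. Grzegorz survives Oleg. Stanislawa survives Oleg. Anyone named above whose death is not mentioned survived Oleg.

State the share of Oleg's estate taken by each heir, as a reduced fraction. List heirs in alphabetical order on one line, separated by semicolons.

There is no surviving spouse, so the entire estate passes to Oleg's descendants per capita at each generation.
At generation 1 (Halina, Mieczyslaw, Agnieszka, Zofia) there are 4 shares of (1)/4 = 1/4 each.
Living: Halina and Mieczyslaw — each takes 1/4.
Deceased: Agnieszka and Zofia. Their combined 1/2 is pooled and carried to generation 2.
At generation 2 (Bogdan, Kazimierz, Ireneusz) there are 3 shares of (1/2)/3 = 1/6 each.
Living: Bogdan and Ireneusz — each takes 1/6.
Deceased: Kazimierz. That 1/6 share is carried to generation 3.
At generation 3 (Eliasz, Stanislawa) there are 2 shares of (1/6)/2 = 1/12 each.
Living: Stanislawa — each takes 1/12.
Deceased: Eliasz. That 1/12 share is carried to generation 4.
At generation 4 (Czeslaw, Ludmila, Pelagia, Grzegorz) there are 4 shares of (1/12)/4 = 1/48 each.
Living: Czeslaw, Ludmila, Pelagia, and Grzegorz — each takes 1/48.

Bogdan 1/6; Czeslaw 1/48; Grzegorz 1/48; Halina 1/4; Ireneusz 1/6; Ludmila 1/48; Mieczyslaw 1/4; Pelagia 1/48; Stanislawa 1/12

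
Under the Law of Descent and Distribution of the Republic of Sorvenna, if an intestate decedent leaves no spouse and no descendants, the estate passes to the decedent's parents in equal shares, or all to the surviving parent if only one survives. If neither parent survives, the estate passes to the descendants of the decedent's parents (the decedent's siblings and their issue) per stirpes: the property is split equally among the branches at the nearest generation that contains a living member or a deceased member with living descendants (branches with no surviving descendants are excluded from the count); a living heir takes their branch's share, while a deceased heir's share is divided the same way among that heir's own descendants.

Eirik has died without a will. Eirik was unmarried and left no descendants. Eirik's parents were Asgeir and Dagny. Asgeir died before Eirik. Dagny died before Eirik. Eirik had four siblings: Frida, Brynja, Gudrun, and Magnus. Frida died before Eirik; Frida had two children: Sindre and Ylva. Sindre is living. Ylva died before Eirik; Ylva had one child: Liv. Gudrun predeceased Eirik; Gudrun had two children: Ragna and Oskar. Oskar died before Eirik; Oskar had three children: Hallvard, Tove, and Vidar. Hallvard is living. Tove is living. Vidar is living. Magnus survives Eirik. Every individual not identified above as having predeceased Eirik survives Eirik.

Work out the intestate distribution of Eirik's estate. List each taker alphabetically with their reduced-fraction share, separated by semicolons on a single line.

Brynja 1/4; Hallvard 1/24; Liv 1/8; Magnus 1/4; Ragna 1/8; Sindre 1/8; Tove 1/24; Vidar 1/24

Neither parent survives and there are no descendants, so the estate passes to Eirik's siblings and their issue per stirpes.
The estate is divided into 4 equal shares of 1/4 among Frida, Brynja, Gudrun, Magnus.
Frida predeceased; the 1/4 allotted to Frida's branch passes to Frida's issue by representation.
The 1/4 is divided into 2 equal shares of 1/8 among Sindre, Ylva.
Sindre is living and takes 1/8.
Ylva predeceased; the 1/8 allotted to Ylva's branch passes to Ylva's issue by representation.
Liv is the sole taker at this level and receives the full 1/8.
Brynja is living and takes 1/4.
Gudrun predeceased; the 1/4 allotted to Gudrun's branch passes to Gudrun's issue by representation.
The 1/4 is divided into 2 equal shares of 1/8 among Ragna, Oskar.
Ragna is living and takes 1/8.
Oskar predeceased; the 1/8 allotted to Oskar's branch passes to Oskar's issue by representation.
The 1/8 is divided into 3 equal shares of 1/24 among Hallvard, Tove, Vidar.
Hallvard is living and takes 1/24.
Tove is living and takes 1/24.
Vidar is living and takes 1/24.
Magnus is living and takes 1/4.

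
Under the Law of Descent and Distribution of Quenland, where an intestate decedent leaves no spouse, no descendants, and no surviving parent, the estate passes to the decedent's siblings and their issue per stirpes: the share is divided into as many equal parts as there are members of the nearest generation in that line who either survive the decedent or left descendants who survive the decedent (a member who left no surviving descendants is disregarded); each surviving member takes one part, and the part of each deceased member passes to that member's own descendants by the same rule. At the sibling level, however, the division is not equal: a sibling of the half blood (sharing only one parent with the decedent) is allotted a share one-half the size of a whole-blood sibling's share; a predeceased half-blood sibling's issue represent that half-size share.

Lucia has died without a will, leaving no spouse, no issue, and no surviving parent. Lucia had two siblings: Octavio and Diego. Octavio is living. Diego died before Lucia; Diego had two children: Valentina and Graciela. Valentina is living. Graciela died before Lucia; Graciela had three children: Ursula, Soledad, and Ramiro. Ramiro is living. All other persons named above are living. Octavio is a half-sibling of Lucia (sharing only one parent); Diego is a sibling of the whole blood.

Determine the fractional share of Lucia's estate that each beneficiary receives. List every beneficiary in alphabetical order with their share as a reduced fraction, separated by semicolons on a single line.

No spouse, descendants, or parent survives, so the estate passes to Lucia's siblings per stirpes.
Half-blood siblings count for one-half the weight of whole-blood siblings at the initial division.
Dividing 1 in proportion to weights (total weight 3/2): Octavio (weight 1/2) → 1/3; Diego (weight 1) → 2/3.
Octavio is living and takes 1/3.
Diego predeceased; the 2/3 allotted to Diego's branch passes to Diego's issue by representation.
The 2/3 is divided into 2 equal shares of 1/3 among Valentina, Graciela.
Valentina is living and takes 1/3.
Graciela predeceased; the 1/3 allotted to Graciela's branch passes to Graciela's issue by representation.
The 1/3 is divided into 3 equal shares of 1/9 among Ursula, Soledad, Ramiro.
Ursula is living and takes 1/9.
Soledad is living and takes 1/9.
Ramiro is living and takes 1/9.

Octavio 1/3; Ramiro 1/9; Soledad 1/9; Ursula 1/9; Valentina 1/3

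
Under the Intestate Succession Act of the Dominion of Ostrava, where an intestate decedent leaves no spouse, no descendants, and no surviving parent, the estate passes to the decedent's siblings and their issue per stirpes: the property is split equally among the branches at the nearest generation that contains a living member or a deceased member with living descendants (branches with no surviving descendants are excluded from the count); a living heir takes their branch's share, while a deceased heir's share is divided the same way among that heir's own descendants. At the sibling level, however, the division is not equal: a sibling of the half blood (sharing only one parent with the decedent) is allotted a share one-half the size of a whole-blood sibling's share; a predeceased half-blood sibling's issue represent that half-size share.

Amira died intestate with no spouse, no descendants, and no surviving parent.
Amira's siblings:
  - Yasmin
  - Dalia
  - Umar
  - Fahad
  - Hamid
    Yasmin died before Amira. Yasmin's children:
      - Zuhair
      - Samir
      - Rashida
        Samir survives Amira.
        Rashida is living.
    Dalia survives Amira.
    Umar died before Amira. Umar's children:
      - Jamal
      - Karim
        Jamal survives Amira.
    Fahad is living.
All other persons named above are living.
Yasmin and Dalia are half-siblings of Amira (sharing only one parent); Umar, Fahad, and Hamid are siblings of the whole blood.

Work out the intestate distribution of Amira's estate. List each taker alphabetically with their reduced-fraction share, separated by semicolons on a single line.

Dalia 1/8; Fahad 1/4; Hamid 1/4; Jamal 1/8; Karim 1/8; Rashida 1/24; Samir 1/24; Zuhair 1/24

No spouse, descendants, or parent survives, so the estate passes to Amira's siblings per stirpes.
Half-blood siblings count for one-half the weight of whole-blood siblings at the initial division.
Dividing 1 in proportion to weights (total weight 4): Yasmin (weight 1/2) → 1/8; Dalia (weight 1/2) → 1/8; Umar (weight 1) → 1/4; Fahad (weight 1) → 1/4; Hamid (weight 1) → 1/4.
Yasmin predeceased; the 1/8 allotted to Yasmin's branch passes to Yasmin's issue by representation.
The 1/8 is divided into 3 equal shares of 1/24 among Zuhair, Samir, Rashida.
Zuhair is living and takes 1/24.
Samir is living and takes 1/24.
Rashida is living and takes 1/24.
Dalia is living and takes 1/8.
Umar predeceased; the 1/4 allotted to Umar's branch passes to Umar's issue by representation.
The 1/4 is divided into 2 equal shares of 1/8 among Jamal, Karim.
Jamal is living and takes 1/8.
Karim is living and takes 1/8.
Fahad is living and takes 1/4.
Hamid is living and takes 1/4.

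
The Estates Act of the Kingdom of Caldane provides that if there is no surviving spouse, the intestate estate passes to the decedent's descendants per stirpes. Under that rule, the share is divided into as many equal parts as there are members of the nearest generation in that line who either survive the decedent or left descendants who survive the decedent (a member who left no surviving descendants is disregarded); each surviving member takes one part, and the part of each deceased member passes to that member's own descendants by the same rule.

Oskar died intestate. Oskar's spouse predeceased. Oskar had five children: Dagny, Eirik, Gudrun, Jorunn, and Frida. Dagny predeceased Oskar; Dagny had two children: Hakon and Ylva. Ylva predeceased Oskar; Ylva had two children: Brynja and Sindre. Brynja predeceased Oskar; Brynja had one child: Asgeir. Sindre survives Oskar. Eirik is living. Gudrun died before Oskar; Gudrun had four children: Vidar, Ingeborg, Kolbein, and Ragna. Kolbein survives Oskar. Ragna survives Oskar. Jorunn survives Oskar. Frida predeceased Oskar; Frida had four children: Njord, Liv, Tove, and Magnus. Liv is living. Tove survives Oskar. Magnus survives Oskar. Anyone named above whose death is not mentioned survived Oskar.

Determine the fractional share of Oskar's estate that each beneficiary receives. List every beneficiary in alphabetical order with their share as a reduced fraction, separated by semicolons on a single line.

Asgeir 1/20; Eirik 1/5; Hakon 1/10; Ingeborg 1/20; Jorunn 1/5; Kolbein 1/20; Liv 1/20; Magnus 1/20; Njord 1/20; Ragna 1/20; Sindre 1/20; Tove 1/20; Vidar 1/20

There is no surviving spouse, so the entire estate passes to Oskar's descendants per stirpes.
The estate is divided into 5 equal shares of 1/5 among Dagny, Eirik, Gudrun, Jorunn, Frida.
Dagny predeceased; the 1/5 allotted to Dagny's branch passes to Dagny's issue by representation.
The 1/5 is divided into 2 equal shares of 1/10 among Hakon, Ylva.
Hakon is living and takes 1/10.
Ylva predeceased; the 1/10 allotted to Ylva's branch passes to Ylva's issue by representation.
The 1/10 is divided into 2 equal shares of 1/20 among Brynja, Sindre.
Brynja predeceased; the 1/20 allotted to Brynja's branch passes to Brynja's issue by representation.
Asgeir is the sole taker at this level and receives the full 1/20.
Sindre is living and takes 1/20.
Eirik is living and takes 1/5.
Gudrun predeceased; the 1/5 allotted to Gudrun's branch passes to Gudrun's issue by representation.
The 1/5 is divided into 4 equal shares of 1/20 among Vidar, Ingeborg, Kolbein, Ragna.
Vidar is living and takes 1/20.
Ingeborg is living and takes 1/20.
Kolbein is living and takes 1/20.
Ragna is living and takes 1/20.
Jorunn is living and takes 1/5.
Frida predeceased; the 1/5 allotted to Frida's branch passes to Frida's issue by representation.
The 1/5 is divided into 4 equal shares of 1/20 among Njord, Liv, Tove, Magnus.
Njord is living and takes 1/20.
Liv is living and takes 1/20.
Tove is living and takes 1/20.
Magnus is living and takes 1/20.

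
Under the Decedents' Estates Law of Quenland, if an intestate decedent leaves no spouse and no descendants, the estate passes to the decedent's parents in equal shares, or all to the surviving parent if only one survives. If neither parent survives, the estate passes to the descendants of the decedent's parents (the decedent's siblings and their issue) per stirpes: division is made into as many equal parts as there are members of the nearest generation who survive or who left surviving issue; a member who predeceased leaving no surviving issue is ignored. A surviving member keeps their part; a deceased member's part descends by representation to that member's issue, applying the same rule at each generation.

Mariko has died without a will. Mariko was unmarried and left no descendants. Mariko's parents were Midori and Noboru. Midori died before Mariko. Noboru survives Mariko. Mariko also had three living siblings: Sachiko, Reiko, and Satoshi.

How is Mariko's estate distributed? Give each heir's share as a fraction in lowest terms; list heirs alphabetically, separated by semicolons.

Noboru 1

Only one parent, Noboru, survives, so Noboru takes the entire estate. The siblings take nothing because a surviving parent has priority.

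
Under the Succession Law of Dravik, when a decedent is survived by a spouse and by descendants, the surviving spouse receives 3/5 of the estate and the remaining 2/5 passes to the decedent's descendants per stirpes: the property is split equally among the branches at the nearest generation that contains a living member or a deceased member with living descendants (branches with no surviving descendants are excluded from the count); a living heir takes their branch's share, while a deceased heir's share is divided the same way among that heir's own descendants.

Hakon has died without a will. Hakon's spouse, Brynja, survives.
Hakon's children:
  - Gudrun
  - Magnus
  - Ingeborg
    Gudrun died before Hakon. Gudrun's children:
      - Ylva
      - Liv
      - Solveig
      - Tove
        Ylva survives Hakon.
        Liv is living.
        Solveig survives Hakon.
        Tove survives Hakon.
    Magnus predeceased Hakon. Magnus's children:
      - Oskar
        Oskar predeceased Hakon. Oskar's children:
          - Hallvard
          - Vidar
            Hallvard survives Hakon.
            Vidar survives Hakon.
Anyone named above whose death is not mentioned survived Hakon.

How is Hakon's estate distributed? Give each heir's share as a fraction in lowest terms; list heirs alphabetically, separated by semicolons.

Brynja 3/5; Hallvard 1/15; Ingeborg 2/15; Liv 1/30; Solveig 1/30; Tove 1/30; Vidar 1/15; Ylva 1/30

Brynja, as surviving spouse, takes 3/5.
The remaining 2/5 passes to Hakon's descendants per stirpes.
The 2/5 is divided into 3 equal shares of 2/15 among Gudrun, Magnus, Ingeborg.
Gudrun predeceased; the 2/15 allotted to Gudrun's branch passes to Gudrun's issue by representation.
The 2/15 is divided into 4 equal shares of 1/30 among Ylva, Liv, Solveig, Tove.
Ylva is living and takes 1/30.
Liv is living and takes 1/30.
Solveig is living and takes 1/30.
Tove is living and takes 1/30.
Magnus predeceased; the 2/15 allotted to Magnus's branch passes to Magnus's issue by representation.
Oskar's line is the sole branch at this level, so the full 2/15 passes to Oskar's issue by representation.
The 2/15 is divided into 2 equal shares of 1/15 among Hallvard, Vidar.
Hallvard is living and takes 1/15.
Vidar is living and takes 1/15.
Ingeborg is living and takes 2/15.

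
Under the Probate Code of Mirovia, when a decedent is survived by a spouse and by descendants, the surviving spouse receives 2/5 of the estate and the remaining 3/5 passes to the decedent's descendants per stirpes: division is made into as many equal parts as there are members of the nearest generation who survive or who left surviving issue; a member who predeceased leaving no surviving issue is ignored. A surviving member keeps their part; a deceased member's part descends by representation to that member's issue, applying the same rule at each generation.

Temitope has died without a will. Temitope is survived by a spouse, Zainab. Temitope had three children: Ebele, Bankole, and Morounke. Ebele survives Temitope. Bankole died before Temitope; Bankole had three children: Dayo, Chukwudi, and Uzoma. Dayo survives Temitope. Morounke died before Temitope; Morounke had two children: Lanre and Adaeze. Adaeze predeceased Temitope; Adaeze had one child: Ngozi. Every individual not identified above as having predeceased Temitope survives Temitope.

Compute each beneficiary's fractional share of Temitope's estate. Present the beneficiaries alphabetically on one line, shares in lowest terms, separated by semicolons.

Chukwudi 1/15; Dayo 1/15; Ebele 1/5; Lanre 1/10; Ngozi 1/10; Uzoma 1/15; Zainab 2/5

Zainab, as surviving spouse, takes 2/5.
The remaining 3/5 passes to Temitope's descendants per stirpes.
The 3/5 is divided into 3 equal shares of 1/5 among Ebele, Bankole, Morounke.
Ebele is living and takes 1/5.
Bankole predeceased; the 1/5 allotted to Bankole's branch passes to Bankole's issue by representation.
The 1/5 is divided into 3 equal shares of 1/15 among Dayo, Chukwudi, Uzoma.
Dayo is living and takes 1/15.
Chukwudi is living and takes 1/15.
Uzoma is living and takes 1/15.
Morounke predeceased; the 1/5 allotted to Morounke's branch passes to Morounke's issue by representation.
The 1/5 is divided into 2 equal shares of 1/10 among Lanre, Adaeze.
Lanre is living and takes 1/10.
Adaeze predeceased; the 1/10 allotted to Adaeze's branch passes to Adaeze's issue by representation.
Ngozi is the sole taker at this level and receives the full 1/10.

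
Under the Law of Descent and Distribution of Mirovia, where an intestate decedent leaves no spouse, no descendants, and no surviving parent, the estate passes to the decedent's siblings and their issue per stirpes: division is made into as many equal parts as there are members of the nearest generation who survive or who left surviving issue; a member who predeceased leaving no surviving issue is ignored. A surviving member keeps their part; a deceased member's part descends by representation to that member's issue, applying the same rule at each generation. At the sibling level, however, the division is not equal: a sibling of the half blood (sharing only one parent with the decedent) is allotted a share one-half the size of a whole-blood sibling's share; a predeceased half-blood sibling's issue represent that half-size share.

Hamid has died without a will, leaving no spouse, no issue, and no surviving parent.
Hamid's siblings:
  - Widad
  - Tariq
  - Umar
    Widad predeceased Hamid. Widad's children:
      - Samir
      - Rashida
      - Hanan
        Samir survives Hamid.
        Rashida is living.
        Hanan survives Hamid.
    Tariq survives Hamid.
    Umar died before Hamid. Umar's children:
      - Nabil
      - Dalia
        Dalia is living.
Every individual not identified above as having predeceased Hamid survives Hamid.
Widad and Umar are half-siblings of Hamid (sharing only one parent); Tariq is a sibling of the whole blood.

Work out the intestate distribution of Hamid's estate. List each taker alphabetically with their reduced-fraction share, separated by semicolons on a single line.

No spouse, descendants, or parent survives, so the estate passes to Hamid's siblings per stirpes.
Half-blood siblings count for one-half the weight of whole-blood siblings at the initial division.
Dividing 1 in proportion to weights (total weight 2): Widad (weight 1/2) → 1/4; Tariq (weight 1) → 1/2; Umar (weight 1/2) → 1/4.
Widad predeceased; the 1/4 allotted to Widad's branch passes to Widad's issue by representation.
The 1/4 is divided into 3 equal shares of 1/12 among Samir, Rashida, Hanan.
Samir is living and takes 1/12.
Rashida is living and takes 1/12.
Hanan is living and takes 1/12.
Tariq is living and takes 1/2.
Umar predeceased; the 1/4 allotted to Umar's branch passes to Umar's issue by representation.
The 1/4 is divided into 2 equal shares of 1/8 among Nabil, Dalia.
Nabil is living and takes 1/8.
Dalia is living and takes 1/8.

Dalia 1/8; Hanan 1/12; Nabil 1/8; Rashida 1/12; Samir 1/12; Tariq 1/2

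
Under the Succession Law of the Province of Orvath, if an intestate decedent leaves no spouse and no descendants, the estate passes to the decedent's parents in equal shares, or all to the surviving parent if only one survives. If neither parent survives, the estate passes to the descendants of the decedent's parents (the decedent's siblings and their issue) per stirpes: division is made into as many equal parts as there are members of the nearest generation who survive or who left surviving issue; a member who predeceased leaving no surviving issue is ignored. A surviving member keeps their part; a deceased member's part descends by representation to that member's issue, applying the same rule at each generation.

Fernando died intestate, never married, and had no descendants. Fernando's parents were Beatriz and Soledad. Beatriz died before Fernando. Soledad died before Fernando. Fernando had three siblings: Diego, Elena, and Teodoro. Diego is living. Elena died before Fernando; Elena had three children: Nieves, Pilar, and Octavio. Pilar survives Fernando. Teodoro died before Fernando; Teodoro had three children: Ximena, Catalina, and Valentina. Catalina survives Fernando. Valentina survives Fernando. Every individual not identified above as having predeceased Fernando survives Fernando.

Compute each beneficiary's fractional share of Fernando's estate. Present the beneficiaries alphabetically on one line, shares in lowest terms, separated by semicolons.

Neither parent survives and there are no descendants, so the estate passes to Fernando's siblings and their issue per stirpes.
The estate is divided into 3 equal shares of 1/3 among Diego, Elena, Teodoro.
Diego is living and takes 1/3.
Elena predeceased; the 1/3 allotted to Elena's branch passes to Elena's issue by representation.
The 1/3 is divided into 3 equal shares of 1/9 among Nieves, Pilar, Octavio.
Nieves is living and takes 1/9.
Pilar is living and takes 1/9.
Octavio is living and takes 1/9.
Teodoro predeceased; the 1/3 allotted to Teodoro's branch passes to Teodoro's issue by representation.
The 1/3 is divided into 3 equal shares of 1/9 among Ximena, Catalina, Valentina.
Ximena is living and takes 1/9.
Catalina is living and takes 1/9.
Valentina is living and takes 1/9.

Catalina 1/9; Diego 1/3; Nieves 1/9; Octavio 1/9; Pilar 1/9; Valentina 1/9; Ximena 1/9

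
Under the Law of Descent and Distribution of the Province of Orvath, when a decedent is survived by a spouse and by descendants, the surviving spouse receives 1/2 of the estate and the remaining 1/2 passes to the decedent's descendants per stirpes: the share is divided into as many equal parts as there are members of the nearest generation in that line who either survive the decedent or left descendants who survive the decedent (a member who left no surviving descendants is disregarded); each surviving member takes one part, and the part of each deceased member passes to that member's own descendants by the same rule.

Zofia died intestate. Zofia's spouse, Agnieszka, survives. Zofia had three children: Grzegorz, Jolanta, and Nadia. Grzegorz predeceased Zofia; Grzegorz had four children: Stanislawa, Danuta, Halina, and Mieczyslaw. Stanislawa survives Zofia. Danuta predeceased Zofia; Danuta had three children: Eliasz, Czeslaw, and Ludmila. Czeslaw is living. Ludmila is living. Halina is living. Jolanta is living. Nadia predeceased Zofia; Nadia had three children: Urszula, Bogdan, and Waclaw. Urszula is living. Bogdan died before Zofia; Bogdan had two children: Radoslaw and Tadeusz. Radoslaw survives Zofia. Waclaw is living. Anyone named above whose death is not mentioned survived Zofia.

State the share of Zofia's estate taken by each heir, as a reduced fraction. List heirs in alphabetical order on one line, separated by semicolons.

Agnieszka, as surviving spouse, takes 1/2.
The remaining 1/2 passes to Zofia's descendants per stirpes.
The 1/2 is divided into 3 equal shares of 1/6 among Grzegorz, Jolanta, Nadia.
Grzegorz predeceased; the 1/6 allotted to Grzegorz's branch passes to Grzegorz's issue by representation.
The 1/6 is divided into 4 equal shares of 1/24 among Stanislawa, Danuta, Halina, Mieczyslaw.
Stanislawa is living and takes 1/24.
Danuta predeceased; the 1/24 allotted to Danuta's branch passes to Danuta's issue by representation.
The 1/24 is divided into 3 equal shares of 1/72 among Eliasz, Czeslaw, Ludmila.
Eliasz is living and takes 1/72.
Czeslaw is living and takes 1/72.
Ludmila is living and takes 1/72.
Halina is living and takes 1/24.
Mieczyslaw is living and takes 1/24.
Jolanta is living and takes 1/6.
Nadia predeceased; the 1/6 allotted to Nadia's branch passes to Nadia's issue by representation.
The 1/6 is divided into 3 equal shares of 1/18 among Urszula, Bogdan, Waclaw.
Urszula is living and takes 1/18.
Bogdan predeceased; the 1/18 allotted to Bogdan's branch passes to Bogdan's issue by representation.
The 1/18 is divided into 2 equal shares of 1/36 among Radoslaw, Tadeusz.
Radoslaw is living and takes 1/36.
Tadeusz is living and takes 1/36.
Waclaw is living and takes 1/18.

Agnieszka 1/2; Czeslaw 1/72; Eliasz 1/72; Halina 1/24; Jolanta 1/6; Ludmila 1/72; Mieczyslaw 1/24; Radoslaw 1/36; Stanislawa 1/24; Tadeusz 1/36; Urszula 1/18; Waclaw 1/18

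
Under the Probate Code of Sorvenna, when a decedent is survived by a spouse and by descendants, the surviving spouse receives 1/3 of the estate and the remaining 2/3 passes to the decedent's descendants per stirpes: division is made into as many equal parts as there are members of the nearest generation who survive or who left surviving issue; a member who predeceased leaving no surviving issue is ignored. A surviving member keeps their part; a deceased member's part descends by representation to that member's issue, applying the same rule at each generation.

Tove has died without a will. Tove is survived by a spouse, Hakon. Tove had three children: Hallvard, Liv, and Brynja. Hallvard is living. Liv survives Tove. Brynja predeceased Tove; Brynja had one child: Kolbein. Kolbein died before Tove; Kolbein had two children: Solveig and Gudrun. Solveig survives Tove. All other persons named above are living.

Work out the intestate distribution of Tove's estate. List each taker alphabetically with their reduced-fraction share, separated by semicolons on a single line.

Gudrun 1/9; Hakon 1/3; Hallvard 2/9; Liv 2/9; Solveig 1/9

Hakon, as surviving spouse, takes 1/3.
The remaining 2/3 passes to Tove's descendants per stirpes.
The 2/3 is divided into 3 equal shares of 2/9 among Hallvard, Liv, Brynja.
Hallvard is living and takes 2/9.
Liv is living and takes 2/9.
Brynja predeceased; the 2/9 allotted to Brynja's branch passes to Brynja's issue by representation.
Kolbein's line is the sole branch at this level, so the full 2/9 passes to Kolbein's issue by representation.
The 2/9 is divided into 2 equal shares of 1/9 among Solveig, Gudrun.
Solveig is living and takes 1/9.
Gudrun is living and takes 1/9.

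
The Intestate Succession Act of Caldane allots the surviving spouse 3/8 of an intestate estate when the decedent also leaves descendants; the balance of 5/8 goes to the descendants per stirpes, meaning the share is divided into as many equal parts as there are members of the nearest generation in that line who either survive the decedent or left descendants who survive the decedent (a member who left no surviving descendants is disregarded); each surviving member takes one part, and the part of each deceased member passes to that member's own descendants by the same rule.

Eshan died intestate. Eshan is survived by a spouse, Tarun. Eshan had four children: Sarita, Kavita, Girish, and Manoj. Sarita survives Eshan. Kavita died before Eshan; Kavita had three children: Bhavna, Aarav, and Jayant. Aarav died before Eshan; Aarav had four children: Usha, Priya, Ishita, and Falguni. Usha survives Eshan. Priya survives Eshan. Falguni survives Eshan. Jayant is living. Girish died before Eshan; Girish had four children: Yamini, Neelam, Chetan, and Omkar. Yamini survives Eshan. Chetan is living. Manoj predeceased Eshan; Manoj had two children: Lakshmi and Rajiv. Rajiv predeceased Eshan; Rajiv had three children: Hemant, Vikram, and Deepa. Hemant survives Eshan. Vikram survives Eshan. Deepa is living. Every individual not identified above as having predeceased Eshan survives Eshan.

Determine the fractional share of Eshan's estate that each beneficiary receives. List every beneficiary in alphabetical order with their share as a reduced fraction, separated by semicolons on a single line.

Tarun, as surviving spouse, takes 3/8.
The remaining 5/8 passes to Eshan's descendants per stirpes.
The 5/8 is divided into 4 equal shares of 5/32 among Sarita, Kavita, Girish, Manoj.
Sarita is living and takes 5/32.
Kavita predeceased; the 5/32 allotted to Kavita's branch passes to Kavita's issue by representation.
The 5/32 is divided into 3 equal shares of 5/96 among Bhavna, Aarav, Jayant.
Bhavna is living and takes 5/96.
Aarav predeceased; the 5/96 allotted to Aarav's branch passes to Aarav's issue by representation.
The 5/96 is divided into 4 equal shares of 5/384 among Usha, Priya, Ishita, Falguni.
Usha is living and takes 5/384.
Priya is living and takes 5/384.
Ishita is living and takes 5/384.
Falguni is living and takes 5/384.
Jayant is living and takes 5/96.
Girish predeceased; the 5/32 allotted to Girish's branch passes to Girish's issue by representation.
The 5/32 is divided into 4 equal shares of 5/128 among Yamini, Neelam, Chetan, Omkar.
Yamini is living and takes 5/128.
Neelam is living and takes 5/128.
Chetan is living and takes 5/128.
Omkar is living and takes 5/128.
Manoj predeceased; the 5/32 allotted to Manoj's branch passes to Manoj's issue by representation.
The 5/32 is divided into 2 equal shares of 5/64 among Lakshmi, Rajiv.
Lakshmi is living and takes 5/64.
Rajiv predeceased; the 5/64 allotted to Rajiv's branch passes to Rajiv's issue by representation.
The 5/64 is divided into 3 equal shares of 5/192 among Hemant, Vikram, Deepa.
Hemant is living and takes 5/192.
Vikram is living and takes 5/192.
Deepa is living and takes 5/192.

Bhavna 5/96; Chetan 5/128; Deepa 5/192; Falguni 5/384; Hemant 5/192; Ishita 5/384; Jayant 5/96; Lakshmi 5/64; Neelam 5/128; Omkar 5/128; Priya 5/384; Sarita 5/32; Tarun 3/8; Usha 5/384; Vikram 5/192; Yamini 5/128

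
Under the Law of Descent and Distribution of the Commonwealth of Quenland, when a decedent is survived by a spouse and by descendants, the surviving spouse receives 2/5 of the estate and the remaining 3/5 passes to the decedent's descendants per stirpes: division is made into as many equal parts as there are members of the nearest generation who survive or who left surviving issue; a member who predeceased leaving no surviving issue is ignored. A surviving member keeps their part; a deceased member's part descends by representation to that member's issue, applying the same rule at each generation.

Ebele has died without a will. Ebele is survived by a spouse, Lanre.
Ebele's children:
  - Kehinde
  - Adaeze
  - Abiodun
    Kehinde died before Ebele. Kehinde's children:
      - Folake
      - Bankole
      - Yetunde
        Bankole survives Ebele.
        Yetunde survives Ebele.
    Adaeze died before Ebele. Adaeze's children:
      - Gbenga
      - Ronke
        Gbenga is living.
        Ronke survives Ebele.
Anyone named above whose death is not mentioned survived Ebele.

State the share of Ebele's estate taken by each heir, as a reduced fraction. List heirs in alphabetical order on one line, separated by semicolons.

Lanre, as surviving spouse, takes 2/5.
The remaining 3/5 passes to Ebele's descendants per stirpes.
The 3/5 is divided into 3 equal shares of 1/5 among Kehinde, Adaeze, Abiodun.
Kehinde predeceased; the 1/5 allotted to Kehinde's branch passes to Kehinde's issue by representation.
The 1/5 is divided into 3 equal shares of 1/15 among Folake, Bankole, Yetunde.
Folake is living and takes 1/15.
Bankole is living and takes 1/15.
Yetunde is living and takes 1/15.
Adaeze predeceased; the 1/5 allotted to Adaeze's branch passes to Adaeze's issue by representation.
The 1/5 is divided into 2 equal shares of 1/10 among Gbenga, Ronke.
Gbenga is living and takes 1/10.
Ronke is living and takes 1/10.
Abiodun is living and takes 1/5.

Abiodun 1/5; Bankole 1/15; Folake 1/15; Gbenga 1/10; Lanre 2/5; Ronke 1/10; Yetunde 1/15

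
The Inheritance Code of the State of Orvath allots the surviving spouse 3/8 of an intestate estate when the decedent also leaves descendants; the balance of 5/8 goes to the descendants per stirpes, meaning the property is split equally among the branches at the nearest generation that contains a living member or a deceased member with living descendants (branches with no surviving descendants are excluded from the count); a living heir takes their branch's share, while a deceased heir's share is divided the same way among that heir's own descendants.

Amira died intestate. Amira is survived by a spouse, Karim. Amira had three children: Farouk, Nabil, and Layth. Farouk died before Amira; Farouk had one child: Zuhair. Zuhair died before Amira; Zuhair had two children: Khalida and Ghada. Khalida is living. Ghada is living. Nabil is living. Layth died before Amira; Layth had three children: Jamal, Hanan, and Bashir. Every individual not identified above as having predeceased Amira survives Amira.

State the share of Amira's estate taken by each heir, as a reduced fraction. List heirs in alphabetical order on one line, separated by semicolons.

Karim, as surviving spouse, takes 3/8.
The remaining 5/8 passes to Amira's descendants per stirpes.
The 5/8 is divided into 3 equal shares of 5/24 among Farouk, Nabil, Layth.
Farouk predeceased; the 5/24 allotted to Farouk's branch passes to Farouk's issue by representation.
Zuhair's line is the sole branch at this level, so the full 5/24 passes to Zuhair's issue by representation.
The 5/24 is divided into 2 equal shares of 5/48 among Khalida, Ghada.
Khalida is living and takes 5/48.
Ghada is living and takes 5/48.
Nabil is living and takes 5/24.
Layth predeceased; the 5/24 allotted to Layth's branch passes to Layth's issue by representation.
The 5/24 is divided into 3 equal shares of 5/72 among Jamal, Hanan, Bashir.
Jamal is living and takes 5/72.
Hanan is living and takes 5/72.
Bashir is living and takes 5/72.

Bashir 5/72; Ghada 5/48; Hanan 5/72; Jamal 5/72; Karim 3/8; Khalida 5/48; Nabil 5/24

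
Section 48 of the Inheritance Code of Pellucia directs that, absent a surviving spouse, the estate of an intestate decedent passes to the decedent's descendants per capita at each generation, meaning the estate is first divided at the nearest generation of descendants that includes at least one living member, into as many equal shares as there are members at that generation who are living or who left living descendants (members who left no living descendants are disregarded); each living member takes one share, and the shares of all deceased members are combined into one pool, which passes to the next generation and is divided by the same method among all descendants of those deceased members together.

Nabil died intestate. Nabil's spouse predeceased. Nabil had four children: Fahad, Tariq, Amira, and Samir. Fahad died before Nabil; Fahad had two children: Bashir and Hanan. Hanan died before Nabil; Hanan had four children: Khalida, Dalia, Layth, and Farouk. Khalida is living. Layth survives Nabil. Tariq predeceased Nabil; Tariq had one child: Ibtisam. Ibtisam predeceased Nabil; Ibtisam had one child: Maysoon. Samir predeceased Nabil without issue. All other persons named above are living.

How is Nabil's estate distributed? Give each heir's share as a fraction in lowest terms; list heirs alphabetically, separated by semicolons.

Amira 1/3; Bashir 2/9; Dalia 4/45; Farouk 4/45; Khalida 4/45; Layth 4/45; Maysoon 4/45

There is no surviving spouse, so the entire estate passes to Nabil's descendants per capita at each generation.
At generation 1 (Fahad, Tariq, Amira) there are 3 shares of (1)/3 = 1/3 each.
Living: Amira — each takes 1/3.
Deceased: Fahad and Tariq. Their combined 2/3 is pooled and carried to generation 2.
At generation 2 (Bashir, Hanan, Ibtisam) there are 3 shares of (2/3)/3 = 2/9 each.
Living: Bashir — each takes 2/9.
Deceased: Hanan and Ibtisam. Their combined 4/9 is pooled and carried to generation 3.
At generation 3 (Khalida, Dalia, Layth, Farouk, Maysoon) there are 5 shares of (4/9)/5 = 4/45 each.
Living: Khalida, Dalia, Layth, Farouk, and Maysoon — each takes 4/45.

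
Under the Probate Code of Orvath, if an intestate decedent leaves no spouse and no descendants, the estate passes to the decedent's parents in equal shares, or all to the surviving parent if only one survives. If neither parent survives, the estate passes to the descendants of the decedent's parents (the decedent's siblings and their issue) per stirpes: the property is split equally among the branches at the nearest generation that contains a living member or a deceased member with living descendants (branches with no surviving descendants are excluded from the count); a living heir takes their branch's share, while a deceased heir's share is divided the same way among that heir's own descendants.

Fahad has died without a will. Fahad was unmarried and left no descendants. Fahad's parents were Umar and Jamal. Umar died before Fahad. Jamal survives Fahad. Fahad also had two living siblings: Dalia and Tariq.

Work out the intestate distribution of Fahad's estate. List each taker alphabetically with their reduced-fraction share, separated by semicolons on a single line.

Only one parent, Jamal, survives, so Jamal takes the entire estate. The siblings take nothing because a surviving parent has priority.

Jamal 1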